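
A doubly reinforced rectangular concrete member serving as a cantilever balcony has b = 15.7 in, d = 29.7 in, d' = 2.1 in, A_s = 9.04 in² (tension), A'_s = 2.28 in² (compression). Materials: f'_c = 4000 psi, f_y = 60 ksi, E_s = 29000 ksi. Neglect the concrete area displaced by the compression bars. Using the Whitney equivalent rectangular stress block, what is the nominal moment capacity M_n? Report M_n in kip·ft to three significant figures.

Assume both steels yield.
a = (A_s − A'_s) f_y/(0.85 f'_c b) = (9.04 − 2.28) × 60/(0.85 × 4 × 15.7) = 7.598 in.
c = a/β₁ = 7.598/0.85 = 8.939 in; ε'_s = 0.003(c − d')/c = 0.0023 ≥ ε_y = 0.0021, so the compression steel yields.
M_n = (A_s − A'_s) f_y (d − a/2) + A'_s f_y (d − d') = 405.6 × (29.7 − 3.799) + 136.8 × (29.7 − 2.1) = 10505.4 + 3775.7 = 14281.1 kip·in = 14281.1/12 = 1190.09 kip·ft.

M_n ≈ 1190 kip·ft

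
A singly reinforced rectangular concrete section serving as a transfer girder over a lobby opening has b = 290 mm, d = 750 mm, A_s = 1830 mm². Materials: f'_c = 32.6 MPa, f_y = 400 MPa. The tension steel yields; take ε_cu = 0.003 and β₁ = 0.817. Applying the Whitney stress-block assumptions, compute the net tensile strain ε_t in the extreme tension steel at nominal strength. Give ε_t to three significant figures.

a = A_s f_y/(0.85 f'_c b) = 91.09 mm.
β₁ = 0.817, so c = a/β₁ = 91.09/0.817 = 111.49 mm.
From the linear strain diagram with ε_cu = 0.003: ε_t = 0.003 (d − c)/c = 0.003 × (750 − 111.49)/111.49 = 0.0172.
Since ε_t ≥ 0.005, the section is tension-controlled.

ε_t ≈ 0.0172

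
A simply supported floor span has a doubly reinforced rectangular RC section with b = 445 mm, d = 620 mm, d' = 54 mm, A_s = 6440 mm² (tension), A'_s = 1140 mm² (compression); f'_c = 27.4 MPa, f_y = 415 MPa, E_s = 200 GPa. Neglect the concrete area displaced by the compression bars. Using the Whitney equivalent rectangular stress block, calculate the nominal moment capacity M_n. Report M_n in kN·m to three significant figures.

Assume both tension and compression steel yield.
Net tension couple steel: A_s − A'_s = 5300 mm².
a = (A_s − A'_s) f_y / (0.85 f'_c b) = 2199500/(0.85 × 27.4 × 445) = 212.22 mm.
c = a/β₁ = 212.22/0.85 = 249.67 mm; ε'_s = 0.003(c − d')/c = 0.0024 ≥ f_y/E_s = 0.0021, so compression steel does yield.
M_n = (A_s − A'_s) f_y (d − a/2) + A'_s f_y (d − d') = [2199500 × (620 − 106.11) + 473100 × (620 − 54)] × 10⁻⁶ = 1130.30 + 267.77 = 1398.07 kN·m.

M_n ≈ 1400 kN·m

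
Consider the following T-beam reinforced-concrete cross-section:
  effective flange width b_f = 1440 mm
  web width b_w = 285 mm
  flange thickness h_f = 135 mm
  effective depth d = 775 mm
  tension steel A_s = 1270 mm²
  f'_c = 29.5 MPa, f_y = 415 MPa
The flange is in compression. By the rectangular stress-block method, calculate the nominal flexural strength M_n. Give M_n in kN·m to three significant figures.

Tension: T = A_s f_y = 1270 × 415 = 527050 N.
Try a within the flange: a = T/(0.85 f'_c b_f) = 527050/(0.85 × 29.5 × 1440) = 14.60 mm.
Since a = 14.60 ≤ h_f = 135 mm, the stress block lies entirely in the flange; analyse as a rectangular beam of width b_f.
M_n = T(d − a/2) = 527050 × (775 − 7.3) = 404.62 × 10⁶ N·mm.
M_n = 404.62 kN·m.

M_n ≈ 405 kN·m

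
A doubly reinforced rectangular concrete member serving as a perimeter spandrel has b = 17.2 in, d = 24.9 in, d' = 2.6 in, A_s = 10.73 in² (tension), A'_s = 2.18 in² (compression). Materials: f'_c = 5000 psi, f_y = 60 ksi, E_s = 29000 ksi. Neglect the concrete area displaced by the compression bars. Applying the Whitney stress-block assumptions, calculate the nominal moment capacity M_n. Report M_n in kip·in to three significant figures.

M_n ≈ 13900 kip·in

Assume both steels yield.
a = (A_s − A'_s) f_y/(0.85 f'_c b) = (10.73 − 2.18) × 60/(0.85 × 5 × 17.2) = 7.018 in.
c = a/β₁ = 7.018/0.8 = 8.773 in; ε'_s = 0.003(c − d')/c = 0.0021 ≥ ε_y = 0.0021, so the compression steel yields.
M_n = (A_s − A'_s) f_y (d − a/2) + A'_s f_y (d − d') = 513 × (24.9 − 3.509) + 130.8 × (24.9 − 2.6) = 10973.6 + 2916.8 = 13890.4 kip·in.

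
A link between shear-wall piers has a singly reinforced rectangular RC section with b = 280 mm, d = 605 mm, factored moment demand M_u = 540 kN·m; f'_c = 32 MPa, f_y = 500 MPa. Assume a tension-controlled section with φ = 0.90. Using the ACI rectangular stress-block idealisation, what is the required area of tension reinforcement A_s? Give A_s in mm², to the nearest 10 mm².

M_n = M_u/φ = 540/0.90 = 600 kN·m.
With M_n = 0.85 f'_c a b (d − a/2), solve the quadratic for a:
a = d − √(d² − 2M_n/(0.85 f'_c b)) = 605 − √(605² − 2 × 600×10⁶/(0.85 × 32 × 280)) = 148.42 mm.
A_s = 0.85 f'_c a b / f_y = 0.85 × 32 × 148.42 × 280 / 500 = 2260.7 mm².

A_s ≈ 2260 mm²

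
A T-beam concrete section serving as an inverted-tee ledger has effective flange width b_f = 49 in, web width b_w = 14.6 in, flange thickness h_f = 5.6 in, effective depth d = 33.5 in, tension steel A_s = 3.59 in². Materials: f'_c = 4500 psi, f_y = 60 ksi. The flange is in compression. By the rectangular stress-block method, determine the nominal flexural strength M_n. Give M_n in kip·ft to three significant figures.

Tension: T = A_s f_y = 3.59 × 60 = 215.4 kips.
Try a within the flange: a = T/(0.85 f'_c b_f) = 215.4/(0.85 × 4.5 × 49) = 1.149 in.
Since a = 1.149 ≤ h_f = 5.6 in, the stress block lies entirely in the flange; analyse as a rectangular beam of width b_f.
M_n = T(d − a/2) = 215.4 × (33.5 − 0.5745) = 7092.2 kip·in.
M_n = 7092.2/12 = 591.02 kip·ft.

M_n ≈ 591 kip·ft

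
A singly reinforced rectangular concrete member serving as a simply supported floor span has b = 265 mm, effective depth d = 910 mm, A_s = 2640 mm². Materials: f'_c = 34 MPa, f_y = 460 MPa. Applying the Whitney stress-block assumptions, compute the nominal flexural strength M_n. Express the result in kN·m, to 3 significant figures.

T = A_s f_y = 2640 × 460 = 1214400 N = 1214.4 kN.
From C = T: a = T/(0.85 f'_c b) = 1214400/(0.85 × 34 × 265) = 158.57 mm.
M_n = T(d − a/2) = 1214.4 kN × (910 − 79.285) mm = 1008.82 kN·m.

M_n ≈ 1010 kN·m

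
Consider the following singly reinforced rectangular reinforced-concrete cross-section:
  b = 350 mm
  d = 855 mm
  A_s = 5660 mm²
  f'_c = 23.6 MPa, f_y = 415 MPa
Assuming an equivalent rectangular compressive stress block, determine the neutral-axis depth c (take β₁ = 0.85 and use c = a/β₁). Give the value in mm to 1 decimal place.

T = A_s f_y = 5660 × 415 = 2348900 N = 2348.9 kN.
Setting C = 0.85 f'_c a b equal to T: a = 2348900/(0.85 × 23.6 × 350) = 334.553 mm.
With β₁ = 0.85, c = a/β₁ = 334.553/0.85 = 393.6 mm.

c ≈ 393.6 mm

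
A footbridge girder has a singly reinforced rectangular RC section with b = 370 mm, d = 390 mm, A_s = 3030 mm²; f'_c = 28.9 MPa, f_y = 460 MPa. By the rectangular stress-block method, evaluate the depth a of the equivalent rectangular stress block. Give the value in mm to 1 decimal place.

a ≈ 153.3 mm

T = A_s f_y = 3030 × 460 = 1393800 N = 1393.8 kN.
Setting C = 0.85 f'_c a b equal to T: a = 1393800/(0.85 × 28.9 × 370) = 153.3 mm.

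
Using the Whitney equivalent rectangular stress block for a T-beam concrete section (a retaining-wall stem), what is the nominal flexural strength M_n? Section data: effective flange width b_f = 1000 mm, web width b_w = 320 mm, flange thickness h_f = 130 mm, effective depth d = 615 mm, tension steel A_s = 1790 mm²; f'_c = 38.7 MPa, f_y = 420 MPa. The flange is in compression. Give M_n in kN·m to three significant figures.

M_n ≈ 454 kN·m

Tension: T = A_s f_y = 1790 × 420 = 751800 N.
Try a within the flange: a = T/(0.85 f'_c b_f) = 751800/(0.85 × 38.7 × 1000) = 22.85 mm.
Since a = 22.85 ≤ h_f = 130 mm, the stress block lies entirely in the flange; analyse as a rectangular beam of width b_f.
M_n = T(d − a/2) = 751800 × (615 − 11.425) = 453.77 × 10⁶ N·mm.
M_n = 453.77 kN·m.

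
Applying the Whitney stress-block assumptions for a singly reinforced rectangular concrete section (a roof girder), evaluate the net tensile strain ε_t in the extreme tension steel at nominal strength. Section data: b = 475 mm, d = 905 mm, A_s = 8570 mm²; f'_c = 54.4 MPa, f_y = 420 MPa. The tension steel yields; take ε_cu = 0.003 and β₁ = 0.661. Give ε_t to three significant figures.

a = A_s f_y/(0.85 f'_c b) = 163.88 mm.
β₁ = 0.661, so c = a/β₁ = 163.88/0.661 = 247.93 mm.
From the linear strain diagram with ε_cu = 0.003: ε_t = 0.003 (d − c)/c = 0.003 × (905 − 247.93)/247.93 = 0.00795.
Since ε_t ≥ 0.005, the section is tension-controlled.

ε_t ≈ 0.00795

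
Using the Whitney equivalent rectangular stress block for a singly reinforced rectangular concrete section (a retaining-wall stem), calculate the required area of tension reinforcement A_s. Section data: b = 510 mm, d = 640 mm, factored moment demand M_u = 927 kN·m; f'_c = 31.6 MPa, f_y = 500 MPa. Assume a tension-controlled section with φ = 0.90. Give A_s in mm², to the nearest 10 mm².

A_s ≈ 3590 mm²

M_n = M_u/φ = 927/0.90 = 1030 kN·m.
With M_n = 0.85 f'_c a b (d − a/2), solve the quadratic for a:
a = d − √(d² − 2M_n/(0.85 f'_c b)) = 640 − √(640² − 2 × 1030×10⁶/(0.85 × 31.6 × 510)) = 130.86 mm.
A_s = 0.85 f'_c a b / f_y = 0.85 × 31.6 × 130.86 × 510 / 500 = 3585.2 mm².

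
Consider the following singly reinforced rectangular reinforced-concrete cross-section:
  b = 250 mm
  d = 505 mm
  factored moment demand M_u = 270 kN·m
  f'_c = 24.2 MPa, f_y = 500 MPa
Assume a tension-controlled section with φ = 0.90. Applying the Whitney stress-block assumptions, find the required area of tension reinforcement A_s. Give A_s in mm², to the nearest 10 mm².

A_s ≈ 1370 mm²

M_n = M_u/φ = 270/0.90 = 300 kN·m.
With M_n = 0.85 f'_c a b (d − a/2), solve the quadratic for a:
a = d − √(d² − 2M_n/(0.85 f'_c b)) = 505 − √(505² − 2 × 300×10⁶/(0.85 × 24.2 × 250)) = 133.05 mm.
A_s = 0.85 f'_c a b / f_y = 0.85 × 24.2 × 133.05 × 250 / 500 = 1368.4 mm².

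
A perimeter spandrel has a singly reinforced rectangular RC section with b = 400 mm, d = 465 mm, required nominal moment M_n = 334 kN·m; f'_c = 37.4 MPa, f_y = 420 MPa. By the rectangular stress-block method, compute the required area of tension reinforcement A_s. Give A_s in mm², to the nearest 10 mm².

A_s ≈ 1830 mm²

With M_n = 0.85 f'_c a b (d − a/2), solve the quadratic for a:
a = d − √(d² − 2M_n/(0.85 f'_c b)) = 465 − √(465² − 2 × 334×10⁶/(0.85 × 37.4 × 400)) = 60.41 mm.
A_s = 0.85 f'_c a b / f_y = 0.85 × 37.4 × 60.41 × 400 / 420 = 1829.0 mm².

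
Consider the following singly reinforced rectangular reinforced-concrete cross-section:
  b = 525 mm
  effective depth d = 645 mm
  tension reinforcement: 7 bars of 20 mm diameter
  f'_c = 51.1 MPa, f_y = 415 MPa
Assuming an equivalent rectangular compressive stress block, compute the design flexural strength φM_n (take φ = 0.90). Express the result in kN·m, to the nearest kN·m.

A_s = 7 × 314 = 2198 mm².
T = A_s f_y = 2198 × 415 = 912170 N = 912.17 kN.
From C = T: a = T/(0.85 f'_c b) = 912170/(0.85 × 51.1 × 525) = 40.00 mm.
M_n = T(d − a/2) = 912.17 kN × (645 − 20) mm = 570.11 kN·m.
φM_n = 0.90 × 570.11 = 513.10 kN·m.

φM_n ≈ 513 kN·m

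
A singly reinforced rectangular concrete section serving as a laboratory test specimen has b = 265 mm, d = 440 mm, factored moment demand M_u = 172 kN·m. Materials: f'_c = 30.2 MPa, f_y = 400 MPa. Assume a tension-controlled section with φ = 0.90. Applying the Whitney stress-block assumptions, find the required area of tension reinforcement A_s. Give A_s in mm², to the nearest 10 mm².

M_n = M_u/φ = 172/0.90 = 191.111 kN·m.
With M_n = 0.85 f'_c a b (d − a/2), solve the quadratic for a:
a = d − √(d² − 2M_n/(0.85 f'_c b)) = 440 − √(440² − 2 × 191.111×10⁶/(0.85 × 30.2 × 265)) = 69.31 mm.
A_s = 0.85 f'_c a b / f_y = 0.85 × 30.2 × 69.31 × 265 / 400 = 1178.7 mm².

A_s ≈ 1180 mm²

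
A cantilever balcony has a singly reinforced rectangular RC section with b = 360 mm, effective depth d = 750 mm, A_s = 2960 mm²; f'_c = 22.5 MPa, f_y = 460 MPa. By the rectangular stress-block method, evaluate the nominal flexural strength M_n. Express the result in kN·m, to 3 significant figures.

M_n ≈ 887 kN·m

T = A_s f_y = 2960 × 460 = 1361600 N = 1361.6 kN.
From C = T: a = T/(0.85 f'_c b) = 1361600/(0.85 × 22.5 × 360) = 197.76 mm.
M_n = T(d − a/2) = 1361.6 kN × (750 − 98.88) mm = 886.56 kN·m.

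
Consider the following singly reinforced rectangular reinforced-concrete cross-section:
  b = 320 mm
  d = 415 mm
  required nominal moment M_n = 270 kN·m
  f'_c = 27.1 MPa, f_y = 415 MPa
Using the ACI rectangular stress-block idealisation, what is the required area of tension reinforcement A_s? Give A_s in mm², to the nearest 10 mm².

With M_n = 0.85 f'_c a b (d − a/2), solve the quadratic for a:
a = d − √(d² − 2M_n/(0.85 f'_c b)) = 415 − √(415² − 2 × 270×10⁶/(0.85 × 27.1 × 320)) = 100.41 mm.
A_s = 0.85 f'_c a b / f_y = 0.85 × 27.1 × 100.41 × 320 / 415 = 1783.5 mm².

A_s ≈ 1780 mm²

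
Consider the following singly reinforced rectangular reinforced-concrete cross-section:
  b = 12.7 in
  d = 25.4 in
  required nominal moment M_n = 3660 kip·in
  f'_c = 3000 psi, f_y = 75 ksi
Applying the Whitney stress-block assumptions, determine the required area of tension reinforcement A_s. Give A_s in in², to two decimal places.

From M_n = 0.85 f'_c a b (d − a/2):
a = d − √(d² − 2M_n/(0.85 f'_c b)) = 25.4 − √(25.4² − 2 × 3660/(0.85 × 3 × 12.7)) = 4.927 in.
A_s = 0.85 f'_c a b / f_y = 0.85 × 3 × 4.927 × 12.7 / 75 = 2.127 in².

A_s ≈ 2.13 in²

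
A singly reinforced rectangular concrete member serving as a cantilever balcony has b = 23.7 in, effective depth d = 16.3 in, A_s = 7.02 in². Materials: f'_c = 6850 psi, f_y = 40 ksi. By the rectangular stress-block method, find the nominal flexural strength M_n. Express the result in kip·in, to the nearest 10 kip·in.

T = A_s f_y = 7.02 × 40 = 280.8 kips.
a = T/(0.85 f'_c b) = 280.8/(0.85 × 6.85 × 23.7) = 2.035 in.
M_n = T(d − a/2) = 280.8 × (16.3 − 1.0175) = 4291.3 kip·in.

M_n ≈ 4290 kip·in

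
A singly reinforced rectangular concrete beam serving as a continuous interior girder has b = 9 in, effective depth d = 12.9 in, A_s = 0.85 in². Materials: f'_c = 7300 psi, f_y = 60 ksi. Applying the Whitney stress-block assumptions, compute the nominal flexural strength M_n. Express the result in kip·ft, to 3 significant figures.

M_n ≈ 52.9 kip·ft

T = A_s f_y = 0.85 × 60 = 51 kips.
a = T/(0.85 f'_c b) = 51/(0.85 × 7.3 × 9) = 0.913 in.
M_n = T(d − a/2) = 51 × (12.9 − 0.4565) = 634.6 kip·in = 634.6/12 = 52.88 kip·ft.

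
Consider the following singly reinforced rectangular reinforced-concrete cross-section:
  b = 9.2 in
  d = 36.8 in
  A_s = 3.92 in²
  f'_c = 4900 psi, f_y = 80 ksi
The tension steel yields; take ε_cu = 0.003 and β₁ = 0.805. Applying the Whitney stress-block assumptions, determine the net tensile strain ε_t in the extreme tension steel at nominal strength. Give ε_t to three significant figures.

ε_t ≈ 0.00786

a = A_s f_y/(0.85 f'_c b) = 8.184 in.
β₁ = 0.805, so c = a/β₁ = 8.184/0.805 = 10.166 in.
From the linear strain diagram with ε_cu = 0.003: ε_t = 0.003 (d − c)/c = 0.003 × (36.8 − 10.166)/10.166 = 0.00786.
Since ε_t ≥ 0.005, the section is tension-controlled.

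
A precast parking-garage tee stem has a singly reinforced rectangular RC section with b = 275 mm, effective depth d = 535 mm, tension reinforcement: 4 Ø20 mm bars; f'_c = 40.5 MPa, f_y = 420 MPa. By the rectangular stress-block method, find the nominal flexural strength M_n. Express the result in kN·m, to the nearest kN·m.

A_s = 4 × 314 = 1256 mm².
T = A_s f_y = 1256 × 420 = 527520 N = 527.52 kN.
From C = T: a = T/(0.85 f'_c b) = 527520/(0.85 × 40.5 × 275) = 55.72 mm.
M_n = T(d − a/2) = 527.52 kN × (535 − 27.86) mm = 267.53 kN·m.

M_n ≈ 268 kN·m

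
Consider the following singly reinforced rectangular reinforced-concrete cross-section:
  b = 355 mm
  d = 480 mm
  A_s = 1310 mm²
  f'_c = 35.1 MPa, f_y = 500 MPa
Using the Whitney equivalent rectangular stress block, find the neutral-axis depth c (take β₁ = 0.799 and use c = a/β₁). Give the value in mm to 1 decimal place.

T = A_s f_y = 1310 × 500 = 655000 N = 655 kN.
Setting C = 0.85 f'_c a b equal to T: a = 655000/(0.85 × 35.1 × 355) = 61.842 mm.
With β₁ = 0.799, c = a/β₁ = 61.842/0.799 = 77.4 mm.

c ≈ 77.4 mm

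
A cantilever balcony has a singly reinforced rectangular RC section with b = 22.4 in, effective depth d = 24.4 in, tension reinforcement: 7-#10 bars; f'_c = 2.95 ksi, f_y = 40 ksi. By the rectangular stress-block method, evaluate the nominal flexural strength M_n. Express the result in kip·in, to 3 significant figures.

A_s = 7 × 1.27 = 8.89 in².
T = A_s f_y = 8.89 × 40 = 355.6 kips.
a = T/(0.85 f'_c b) = 355.6/(0.85 × 2.95 × 22.4) = 6.331 in.
M_n = T(d − a/2) = 355.6 × (24.4 − 3.1655) = 7551.0 kip·in.

M_n ≈ 7550 kip·in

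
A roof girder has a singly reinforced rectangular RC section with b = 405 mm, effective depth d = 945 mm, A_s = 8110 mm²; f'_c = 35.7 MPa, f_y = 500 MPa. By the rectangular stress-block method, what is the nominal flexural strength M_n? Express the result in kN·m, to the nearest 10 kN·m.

T = A_s f_y = 8110 × 500 = 4055000 N = 4055 kN.
From C = T: a = T/(0.85 f'_c b) = 4055000/(0.85 × 35.7 × 405) = 329.95 mm.
M_n = T(d − a/2) = 4055 kN × (945 − 164.975) mm = 3163.00 kN·m.

M_n ≈ 3160 kN·m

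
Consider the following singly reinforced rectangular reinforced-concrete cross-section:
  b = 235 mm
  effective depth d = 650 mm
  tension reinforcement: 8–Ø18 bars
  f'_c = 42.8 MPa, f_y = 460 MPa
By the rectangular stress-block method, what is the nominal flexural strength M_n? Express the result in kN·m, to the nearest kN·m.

A_s = 8 × 254 = 2032 mm².
T = A_s f_y = 2032 × 460 = 934720 N = 934.72 kN.
From C = T: a = T/(0.85 f'_c b) = 934720/(0.85 × 42.8 × 235) = 109.33 mm.
M_n = T(d − a/2) = 934.72 kN × (650 − 54.665) mm = 556.47 kN·m.

M_n ≈ 556 kN·m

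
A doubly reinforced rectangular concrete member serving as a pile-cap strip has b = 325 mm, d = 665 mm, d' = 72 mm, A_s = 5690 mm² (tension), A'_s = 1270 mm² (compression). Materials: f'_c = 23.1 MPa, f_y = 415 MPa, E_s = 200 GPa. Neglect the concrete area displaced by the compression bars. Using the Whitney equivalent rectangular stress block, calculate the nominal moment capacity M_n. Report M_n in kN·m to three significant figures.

M_n ≈ 1270 kN·m

Assume both tension and compression steel yield.
Net tension couple steel: A_s − A'_s = 4420 mm².
a = (A_s − A'_s) f_y / (0.85 f'_c b) = 1834300/(0.85 × 23.1 × 325) = 287.45 mm.
c = a/β₁ = 287.45/0.85 = 338.18 mm; ε'_s = 0.003(c − d')/c = 0.0024 ≥ f_y/E_s = 0.0021, so compression steel does yield.
M_n = (A_s − A'_s) f_y (d − a/2) + A'_s f_y (d − d') = [1834300 × (665 − 143.725) + 527050 × (665 − 72)] × 10⁻⁶ = 956.17 + 312.54 = 1268.71 kN·m.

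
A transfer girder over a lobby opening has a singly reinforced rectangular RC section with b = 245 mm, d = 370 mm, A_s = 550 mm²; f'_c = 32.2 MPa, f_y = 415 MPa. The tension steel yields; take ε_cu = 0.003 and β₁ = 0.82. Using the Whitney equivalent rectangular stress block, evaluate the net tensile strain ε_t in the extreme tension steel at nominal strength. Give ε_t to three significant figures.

ε_t ≈ 0.0237

a = A_s f_y/(0.85 f'_c b) = 34.04 mm.
β₁ = 0.82, so c = a/β₁ = 34.04/0.82 = 41.51 mm.
From the linear strain diagram with ε_cu = 0.003: ε_t = 0.003 (d − c)/c = 0.003 × (370 − 41.51)/41.51 = 0.0237.
Since ε_t ≥ 0.005, the section is tension-controlled.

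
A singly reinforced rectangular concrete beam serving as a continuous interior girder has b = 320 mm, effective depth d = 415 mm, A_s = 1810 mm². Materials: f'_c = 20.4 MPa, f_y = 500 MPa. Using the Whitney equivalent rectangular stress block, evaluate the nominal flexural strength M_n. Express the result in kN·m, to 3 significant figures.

T = A_s f_y = 1810 × 500 = 905000 N = 905 kN.
From C = T: a = T/(0.85 f'_c b) = 905000/(0.85 × 20.4 × 320) = 163.10 mm.
M_n = T(d − a/2) = 905 kN × (415 − 81.55) mm = 301.77 kN·m.

M_n ≈ 302 kN·m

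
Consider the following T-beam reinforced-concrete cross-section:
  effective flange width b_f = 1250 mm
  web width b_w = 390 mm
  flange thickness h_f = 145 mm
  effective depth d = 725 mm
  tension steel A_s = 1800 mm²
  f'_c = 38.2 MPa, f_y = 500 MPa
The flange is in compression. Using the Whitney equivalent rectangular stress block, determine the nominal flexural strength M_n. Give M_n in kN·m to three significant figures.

Tension: T = A_s f_y = 1800 × 500 = 900000 N.
Try a within the flange: a = T/(0.85 f'_c b_f) = 900000/(0.85 × 38.2 × 1250) = 22.17 mm.
Since a = 22.17 ≤ h_f = 145 mm, the stress block lies entirely in the flange; analyse as a rectangular beam of width b_f.
M_n = T(d − a/2) = 900000 × (725 − 11.085) = 642.52 × 10⁶ N·mm.
M_n = 642.52 kN·m.

M_n ≈ 643 kN·m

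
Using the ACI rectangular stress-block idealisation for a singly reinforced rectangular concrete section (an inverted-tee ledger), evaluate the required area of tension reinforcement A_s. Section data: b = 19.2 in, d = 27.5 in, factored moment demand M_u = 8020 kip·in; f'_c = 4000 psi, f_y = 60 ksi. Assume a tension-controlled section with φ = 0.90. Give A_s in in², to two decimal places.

M_n = M_u/φ = 8020/0.90 = 8911.11 kip·in.
From M_n = 0.85 f'_c a b (d − a/2):
a = d − √(d² − 2M_n/(0.85 f'_c b)) = 27.5 − √(27.5² − 2 × 8911.11/(0.85 × 4 × 19.2)) = 5.517 in.
A_s = 0.85 f'_c a b / f_y = 0.85 × 4 × 5.517 × 19.2 / 60 = 6.002 in².

A_s ≈ 6.00 in²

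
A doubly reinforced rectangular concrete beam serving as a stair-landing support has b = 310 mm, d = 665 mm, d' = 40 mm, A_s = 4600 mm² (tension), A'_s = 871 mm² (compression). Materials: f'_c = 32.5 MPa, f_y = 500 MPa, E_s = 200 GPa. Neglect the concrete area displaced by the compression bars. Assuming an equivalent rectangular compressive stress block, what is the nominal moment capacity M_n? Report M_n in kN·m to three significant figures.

M_n ≈ 1310 kN·m

Assume both tension and compression steel yield.
Net tension couple steel: A_s − A'_s = 3729 mm².
a = (A_s − A'_s) f_y / (0.85 f'_c b) = 1864500/(0.85 × 32.5 × 310) = 217.72 mm.
c = a/β₁ = 217.72/0.818 = 266.16 mm; ε'_s = 0.003(c − d')/c = 0.0025 ≥ f_y/E_s = 0.0025, so compression steel does yield.
M_n = (A_s − A'_s) f_y (d − a/2) + A'_s f_y (d − d') = [1864500 × (665 − 108.86) + 435500 × (665 − 40)] × 10⁻⁶ = 1036.92 + 272.19 = 1309.11 kN·m.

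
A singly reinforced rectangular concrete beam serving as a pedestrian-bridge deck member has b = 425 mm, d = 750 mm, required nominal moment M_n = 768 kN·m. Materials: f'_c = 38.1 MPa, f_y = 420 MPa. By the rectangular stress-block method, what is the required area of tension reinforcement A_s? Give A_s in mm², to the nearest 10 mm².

A_s ≈ 2570 mm²

With M_n = 0.85 f'_c a b (d − a/2), solve the quadratic for a:
a = d − √(d² − 2M_n/(0.85 f'_c b)) = 750 − √(750² − 2 × 768×10⁶/(0.85 × 38.1 × 425)) = 78.51 mm.
A_s = 0.85 f'_c a b / f_y = 0.85 × 38.1 × 78.51 × 425 / 420 = 2572.8 mm².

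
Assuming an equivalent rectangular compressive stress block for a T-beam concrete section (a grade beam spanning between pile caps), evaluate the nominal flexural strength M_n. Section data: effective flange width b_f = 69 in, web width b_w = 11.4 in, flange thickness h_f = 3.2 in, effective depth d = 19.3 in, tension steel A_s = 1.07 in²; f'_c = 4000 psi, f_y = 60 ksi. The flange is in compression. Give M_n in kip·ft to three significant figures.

M_n ≈ 103 kip·ft

Tension: T = A_s f_y = 1.07 × 60 = 64.2 kips.
Try a within the flange: a = T/(0.85 f'_c b_f) = 64.2/(0.85 × 4 × 69) = 0.274 in.
Since a = 0.274 ≤ h_f = 3.2 in, the stress block lies entirely in the flange; analyse as a rectangular beam of width b_f.
M_n = T(d − a/2) = 64.2 × (19.3 − 0.137) = 1230.3 kip·in.
M_n = 1230.3/12 = 102.53 kip·ft.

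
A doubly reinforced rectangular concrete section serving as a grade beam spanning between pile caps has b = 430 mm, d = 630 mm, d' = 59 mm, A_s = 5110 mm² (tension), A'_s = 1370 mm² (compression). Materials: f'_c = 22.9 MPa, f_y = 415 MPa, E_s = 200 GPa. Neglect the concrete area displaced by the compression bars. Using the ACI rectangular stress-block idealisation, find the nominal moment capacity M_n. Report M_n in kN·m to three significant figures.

M_n ≈ 1160 kN·m

Assume both tension and compression steel yield.
Net tension couple steel: A_s − A'_s = 3740 mm².
a = (A_s − A'_s) f_y / (0.85 f'_c b) = 1552100/(0.85 × 22.9 × 430) = 185.44 mm.
c = a/β₁ = 185.44/0.85 = 218.16 mm; ε'_s = 0.003(c − d')/c = 0.0022 ≥ f_y/E_s = 0.0021, so compression steel does yield.
M_n = (A_s − A'_s) f_y (d − a/2) + A'_s f_y (d − d') = [1552100 × (630 − 92.72) + 568550 × (630 − 59)] × 10⁻⁶ = 833.91 + 324.64 = 1158.55 kN·m.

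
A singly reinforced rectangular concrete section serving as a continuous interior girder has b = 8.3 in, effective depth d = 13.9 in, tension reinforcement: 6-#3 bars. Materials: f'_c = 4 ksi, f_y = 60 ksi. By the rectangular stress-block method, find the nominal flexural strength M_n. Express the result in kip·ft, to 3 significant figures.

A_s = 6 × 0.11 = 0.66 in².
T = A_s f_y = 0.66 × 60 = 39.6 kips.
a = T/(0.85 f'_c b) = 39.6/(0.85 × 4 × 8.3) = 1.403 in.
M_n = T(d − a/2) = 39.6 × (13.9 − 0.7015) = 522.7 kip·in = 522.7/12 = 43.56 kip·ft.

M_n ≈ 43.6 kip·ft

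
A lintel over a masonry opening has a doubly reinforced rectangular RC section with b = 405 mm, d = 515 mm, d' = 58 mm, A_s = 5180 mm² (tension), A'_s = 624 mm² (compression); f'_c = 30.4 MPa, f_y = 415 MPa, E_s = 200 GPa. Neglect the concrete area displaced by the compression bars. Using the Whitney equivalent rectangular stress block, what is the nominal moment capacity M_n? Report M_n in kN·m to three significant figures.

Assume both tension and compression steel yield.
Net tension couple steel: A_s − A'_s = 4556 mm².
a = (A_s − A'_s) f_y / (0.85 f'_c b) = 1890740/(0.85 × 30.4 × 405) = 180.67 mm.
c = a/β₁ = 180.67/0.833 = 216.89 mm; ε'_s = 0.003(c − d')/c = 0.0022 ≥ f_y/E_s = 0.0021, so compression steel does yield.
M_n = (A_s − A'_s) f_y (d − a/2) + A'_s f_y (d − d') = [1890740 × (515 − 90.335) + 258960 × (515 − 58)] × 10⁻⁶ = 802.93 + 118.34 = 921.27 kN·m.

M_n ≈ 921 kN·m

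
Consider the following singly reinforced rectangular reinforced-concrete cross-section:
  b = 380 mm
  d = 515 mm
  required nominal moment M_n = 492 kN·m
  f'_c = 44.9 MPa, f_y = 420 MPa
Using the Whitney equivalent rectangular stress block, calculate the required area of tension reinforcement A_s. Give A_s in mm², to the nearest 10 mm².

With M_n = 0.85 f'_c a b (d − a/2), solve the quadratic for a:
a = d − √(d² − 2M_n/(0.85 f'_c b)) = 515 − √(515² − 2 × 492×10⁶/(0.85 × 44.9 × 380)) = 70.73 mm.
A_s = 0.85 f'_c a b / f_y = 0.85 × 44.9 × 70.73 × 380 / 420 = 2442.3 mm².

A_s ≈ 2440 mm²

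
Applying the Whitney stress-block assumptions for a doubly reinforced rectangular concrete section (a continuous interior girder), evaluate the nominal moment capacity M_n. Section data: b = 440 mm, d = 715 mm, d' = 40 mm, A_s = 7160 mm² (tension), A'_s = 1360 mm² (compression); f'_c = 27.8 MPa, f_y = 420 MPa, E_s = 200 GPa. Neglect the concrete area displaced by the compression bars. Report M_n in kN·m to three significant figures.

Assume both tension and compression steel yield.
Net tension couple steel: A_s − A'_s = 5800 mm².
a = (A_s − A'_s) f_y / (0.85 f'_c b) = 2436000/(0.85 × 27.8 × 440) = 234.29 mm.
c = a/β₁ = 234.29/0.85 = 275.64 mm; ε'_s = 0.003(c − d')/c = 0.0026 ≥ f_y/E_s = 0.0021, so compression steel does yield.
M_n = (A_s − A'_s) f_y (d − a/2) + A'_s f_y (d − d') = [2436000 × (715 − 117.145) + 571200 × (715 − 40)] × 10⁻⁶ = 1456.37 + 385.56 = 1841.93 kN·m.

M_n ≈ 1840 kN·m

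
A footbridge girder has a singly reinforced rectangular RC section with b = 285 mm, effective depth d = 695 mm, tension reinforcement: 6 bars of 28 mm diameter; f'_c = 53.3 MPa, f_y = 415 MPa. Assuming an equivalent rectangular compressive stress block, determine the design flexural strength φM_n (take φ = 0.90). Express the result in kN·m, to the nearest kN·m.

φM_n ≈ 877 kN·m

A_s = 6 × 616 = 3696 mm².
T = A_s f_y = 3696 × 415 = 1533840 N = 1533.84 kN.
From C = T: a = T/(0.85 f'_c b) = 1533840/(0.85 × 53.3 × 285) = 118.79 mm.
M_n = T(d − a/2) = 1533.84 kN × (695 − 59.395) mm = 974.92 kN·m.
φM_n = 0.90 × 974.92 = 877.43 kN·m.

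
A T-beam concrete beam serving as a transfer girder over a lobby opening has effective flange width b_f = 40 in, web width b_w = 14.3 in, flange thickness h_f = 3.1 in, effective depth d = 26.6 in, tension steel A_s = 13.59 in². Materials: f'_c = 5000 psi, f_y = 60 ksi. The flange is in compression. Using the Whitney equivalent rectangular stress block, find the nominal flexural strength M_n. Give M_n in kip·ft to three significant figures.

Tension: T = A_s f_y = 13.59 × 60 = 815.4 kips.
Try a within the flange: a = T/(0.85 f'_c b_f) = 815.4/(0.85 × 5 × 40) = 4.796 in.
a = 4.796 > h_f = 3.1 in: the block extends into the web. Split into flange-overhang and web parts.
C_f = 0.85 f'_c (b_f − b_w) h_f = 0.85 × 5 × (40 − 14.3) × 3.1 = 338.6 kips.
Remaining web compression depth: a_w = (T − C_f)/(0.85 f'_c b_w) = (815.4 − 338.6)/(0.85 × 5 × 14.3) = 7.845 in.
M_n = C_f(d − h_f/2) + (T − C_f)(d − a_w/2) = 338.6 × (26.6 − 1.55) + 476.8 × (26.6 − 3.9225) = 8481.9 + 10812.6 = 19294.5 kip·in.
M_n = 19294.5/12 = 1607.88 kip·ft.

M_n ≈ 1610 kip·ft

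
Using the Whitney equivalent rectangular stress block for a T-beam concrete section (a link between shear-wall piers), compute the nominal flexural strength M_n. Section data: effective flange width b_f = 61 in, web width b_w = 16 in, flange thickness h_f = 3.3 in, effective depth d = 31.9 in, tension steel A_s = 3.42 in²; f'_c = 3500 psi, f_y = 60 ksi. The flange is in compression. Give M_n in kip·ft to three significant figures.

M_n ≈ 536 kip·ft

Tension: T = A_s f_y = 3.42 × 60 = 205.2 kips.
Try a within the flange: a = T/(0.85 f'_c b_f) = 205.2/(0.85 × 3.5 × 61) = 1.131 in.
Since a = 1.131 ≤ h_f = 3.3 in, the stress block lies entirely in the flange; analyse as a rectangular beam of width b_f.
M_n = T(d − a/2) = 205.2 × (31.9 − 0.5655) = 6429.8 kip·in.
M_n = 6429.8/12 = 535.82 kip·ft.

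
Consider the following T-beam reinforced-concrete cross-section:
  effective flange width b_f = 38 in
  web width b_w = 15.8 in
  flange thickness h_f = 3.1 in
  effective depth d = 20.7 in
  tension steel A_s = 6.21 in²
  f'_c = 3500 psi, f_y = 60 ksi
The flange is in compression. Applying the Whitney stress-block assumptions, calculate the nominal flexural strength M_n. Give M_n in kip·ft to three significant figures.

Tension: T = A_s f_y = 6.21 × 60 = 372.6 kips.
Try a within the flange: a = T/(0.85 f'_c b_f) = 372.6/(0.85 × 3.5 × 38) = 3.296 in.
a = 3.296 > h_f = 3.1 in: the block extends into the web. Split into flange-overhang and web parts.
C_f = 0.85 f'_c (b_f − b_w) h_f = 0.85 × 3.5 × (38 − 15.8) × 3.1 = 204.7 kips.
Remaining web compression depth: a_w = (T − C_f)/(0.85 f'_c b_w) = (372.6 − 204.7)/(0.85 × 3.5 × 15.8) = 3.572 in.
M_n = C_f(d − h_f/2) + (T − C_f)(d − a_w/2) = 204.7 × (20.7 − 1.55) + 167.9 × (20.7 − 1.786) = 3920.0 + 3175.7 = 7095.7 kip·in.
M_n = 7095.7/12 = 591.31 kip·ft.

M_n ≈ 591 kip·ft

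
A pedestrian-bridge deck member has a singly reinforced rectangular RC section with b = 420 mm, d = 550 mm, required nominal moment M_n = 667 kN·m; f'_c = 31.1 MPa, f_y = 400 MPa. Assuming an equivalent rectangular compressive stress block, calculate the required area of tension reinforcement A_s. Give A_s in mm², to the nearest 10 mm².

A_s ≈ 3410 mm²

With M_n = 0.85 f'_c a b (d − a/2), solve the quadratic for a:
a = d − √(d² − 2M_n/(0.85 f'_c b)) = 550 − √(550² − 2 × 667×10⁶/(0.85 × 31.1 × 420)) = 122.98 mm.
A_s = 0.85 f'_c a b / f_y = 0.85 × 31.1 × 122.98 × 420 / 400 = 3413.5 mm².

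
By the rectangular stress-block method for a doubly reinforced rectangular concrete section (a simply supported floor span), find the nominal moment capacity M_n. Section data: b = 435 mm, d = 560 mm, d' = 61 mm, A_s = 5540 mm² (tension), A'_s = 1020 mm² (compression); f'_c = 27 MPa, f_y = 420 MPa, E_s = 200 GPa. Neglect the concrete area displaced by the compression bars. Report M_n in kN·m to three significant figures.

M_n ≈ 1100 kN·m

Assume both tension and compression steel yield.
Net tension couple steel: A_s − A'_s = 4520 mm².
a = (A_s − A'_s) f_y / (0.85 f'_c b) = 1898400/(0.85 × 27 × 435) = 190.16 mm.
c = a/β₁ = 190.16/0.85 = 223.72 mm; ε'_s = 0.003(c − d')/c = 0.0022 ≥ f_y/E_s = 0.0021, so compression steel does yield.
M_n = (A_s − A'_s) f_y (d − a/2) + A'_s f_y (d − d') = [1898400 × (560 − 95.08) + 428400 × (560 − 61)] × 10⁻⁶ = 882.60 + 213.77 = 1096.37 kN·m.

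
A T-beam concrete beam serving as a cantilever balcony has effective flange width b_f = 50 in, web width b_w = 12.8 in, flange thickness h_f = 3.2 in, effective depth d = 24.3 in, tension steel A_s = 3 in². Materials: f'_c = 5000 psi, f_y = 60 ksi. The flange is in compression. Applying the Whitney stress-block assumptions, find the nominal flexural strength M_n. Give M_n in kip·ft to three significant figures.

Tension: T = A_s f_y = 3 × 60 = 180 kips.
Try a within the flange: a = T/(0.85 f'_c b_f) = 180/(0.85 × 5 × 50) = 0.847 in.
Since a = 0.847 ≤ h_f = 3.2 in, the stress block lies entirely in the flange; analyse as a rectangular beam of width b_f.
M_n = T(d − a/2) = 180 × (24.3 − 0.4235) = 4297.8 kip·in.
M_n = 4297.8/12 = 358.15 kip·ft.

M_n ≈ 358 kip·ft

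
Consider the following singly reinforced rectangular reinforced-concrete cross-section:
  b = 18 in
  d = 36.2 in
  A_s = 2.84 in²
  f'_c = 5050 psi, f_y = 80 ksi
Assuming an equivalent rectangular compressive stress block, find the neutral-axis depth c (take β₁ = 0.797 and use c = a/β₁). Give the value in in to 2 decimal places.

T = A_s f_y = 2.84 × 80 = 227.2 kips.
a = T/(0.85 f'_c b) = 227.2/(0.85 × 5.05 × 18) = 2.9405 in.
With β₁ = 0.797, c = a/β₁ = 2.9405/0.797 = 3.69 in.

c ≈ 3.69 in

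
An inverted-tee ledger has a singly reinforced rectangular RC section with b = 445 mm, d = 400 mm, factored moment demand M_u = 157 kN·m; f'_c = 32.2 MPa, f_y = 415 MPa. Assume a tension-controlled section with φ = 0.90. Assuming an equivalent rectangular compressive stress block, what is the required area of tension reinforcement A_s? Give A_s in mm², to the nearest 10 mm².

M_n = M_u/φ = 157/0.90 = 174.444 kN·m.
With M_n = 0.85 f'_c a b (d − a/2), solve the quadratic for a:
a = d − √(d² − 2M_n/(0.85 f'_c b)) = 400 − √(400² − 2 × 174.444×10⁶/(0.85 × 32.2 × 445)) = 37.57 mm.
A_s = 0.85 f'_c a b / f_y = 0.85 × 32.2 × 37.57 × 445 / 415 = 1102.6 mm².

A_s ≈ 1100 mm²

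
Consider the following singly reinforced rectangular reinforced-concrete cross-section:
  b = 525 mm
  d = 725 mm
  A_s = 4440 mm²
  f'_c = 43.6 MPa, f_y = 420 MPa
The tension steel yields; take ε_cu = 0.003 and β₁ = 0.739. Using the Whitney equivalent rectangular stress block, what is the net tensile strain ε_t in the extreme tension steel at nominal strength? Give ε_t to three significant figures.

ε_t ≈ 0.0138

a = A_s f_y/(0.85 f'_c b) = 95.84 mm.
β₁ = 0.739, so c = a/β₁ = 95.84/0.739 = 129.69 mm.
From the linear strain diagram with ε_cu = 0.003: ε_t = 0.003 (d − c)/c = 0.003 × (725 − 129.69)/129.69 = 0.0138.
Since ε_t ≥ 0.005, the section is tension-controlled.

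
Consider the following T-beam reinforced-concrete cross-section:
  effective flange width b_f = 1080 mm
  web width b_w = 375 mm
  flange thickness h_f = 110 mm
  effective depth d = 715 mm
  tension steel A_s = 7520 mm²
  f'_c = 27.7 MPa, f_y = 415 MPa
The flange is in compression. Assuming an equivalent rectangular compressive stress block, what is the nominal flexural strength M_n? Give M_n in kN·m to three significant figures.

M_n ≈ 2040 kN·m

Tension: T = A_s f_y = 7520 × 415 = 3120800 N.
Try a within the flange: a = T/(0.85 f'_c b_f) = 3120800/(0.85 × 27.7 × 1080) = 122.73 mm.
a = 122.73 > h_f = 110 mm: the block extends into the web. Split into flange-overhang and web parts.
C_f = 0.85 f'_c (b_f − b_w) h_f = 0.85 × 27.7 × (1080 − 375) × 110 = 1825915 N.
Remaining web compression depth: a_w = (T − C_f)/(0.85 f'_c b_w) = (3120800 − 1825915)/(0.85 × 27.7 × 375) = 146.66 mm.
M_n = C_f(d − h_f/2) + (T − C_f)(d − a_w/2) = 1825915 × (715 − 55) + 1294885 × (715 − 73.33) = 1205.10 + 830.89 = 2035.99 × 10⁶ N·mm.
M_n = 2035.99 kN·m.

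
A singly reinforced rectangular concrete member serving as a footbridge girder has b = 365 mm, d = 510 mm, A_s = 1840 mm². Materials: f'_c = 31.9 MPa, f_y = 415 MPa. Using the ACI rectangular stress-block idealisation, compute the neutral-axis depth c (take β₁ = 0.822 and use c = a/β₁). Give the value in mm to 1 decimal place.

T = A_s f_y = 1840 × 415 = 763600 N = 763.6 kN.
Setting C = 0.85 f'_c a b equal to T: a = 763600/(0.85 × 31.9 × 365) = 77.155 mm.
With β₁ = 0.822, c = a/β₁ = 77.155/0.822 = 93.9 mm.

c ≈ 93.9 mm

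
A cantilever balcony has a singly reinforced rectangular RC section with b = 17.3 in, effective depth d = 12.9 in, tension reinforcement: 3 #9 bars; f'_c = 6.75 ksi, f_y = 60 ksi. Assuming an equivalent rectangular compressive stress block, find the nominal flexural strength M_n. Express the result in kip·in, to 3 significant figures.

A_s = 3 × 1 = 3 in².
T = A_s f_y = 3 × 60 = 180 kips.
a = T/(0.85 f'_c b) = 180/(0.85 × 6.75 × 17.3) = 1.813 in.
M_n = T(d − a/2) = 180 × (12.9 − 0.9065) = 2158.8 kip·in.

M_n ≈ 2160 kip·in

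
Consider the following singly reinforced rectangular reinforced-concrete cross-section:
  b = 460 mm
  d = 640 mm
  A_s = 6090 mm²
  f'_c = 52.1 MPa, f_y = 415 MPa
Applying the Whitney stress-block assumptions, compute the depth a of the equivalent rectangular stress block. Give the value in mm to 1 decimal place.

a ≈ 124.1 mm

T = A_s f_y = 6090 × 415 = 2527350 N = 2527.35 kN.
Setting C = 0.85 f'_c a b equal to T: a = 2527350/(0.85 × 52.1 × 460) = 124.1 mm.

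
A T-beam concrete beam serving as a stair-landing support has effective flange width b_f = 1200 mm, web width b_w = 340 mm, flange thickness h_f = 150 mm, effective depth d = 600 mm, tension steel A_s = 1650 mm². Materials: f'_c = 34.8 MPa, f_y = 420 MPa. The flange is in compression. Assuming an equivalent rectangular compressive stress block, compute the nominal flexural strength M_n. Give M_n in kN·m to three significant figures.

M_n ≈ 409 kN·m

Tension: T = A_s f_y = 1650 × 420 = 693000 N.
Try a within the flange: a = T/(0.85 f'_c b_f) = 693000/(0.85 × 34.8 × 1200) = 19.52 mm.
Since a = 19.52 ≤ h_f = 150 mm, the stress block lies entirely in the flange; analyse as a rectangular beam of width b_f.
M_n = T(d − a/2) = 693000 × (600 − 9.76) = 409.04 × 10⁶ N·mm.
M_n = 409.04 kN·m.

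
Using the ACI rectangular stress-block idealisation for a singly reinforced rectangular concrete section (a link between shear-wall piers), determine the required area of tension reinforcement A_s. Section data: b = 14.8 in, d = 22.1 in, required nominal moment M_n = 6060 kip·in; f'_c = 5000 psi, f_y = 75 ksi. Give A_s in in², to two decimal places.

From M_n = 0.85 f'_c a b (d − a/2):
a = d − √(d² − 2M_n/(0.85 f'_c b)) = 22.1 − √(22.1² − 2 × 6060/(0.85 × 5 × 14.8)) = 4.903 in.
A_s = 0.85 f'_c a b / f_y = 0.85 × 5 × 4.903 × 14.8 / 75 = 4.112 in².

A_s ≈ 4.11 in²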